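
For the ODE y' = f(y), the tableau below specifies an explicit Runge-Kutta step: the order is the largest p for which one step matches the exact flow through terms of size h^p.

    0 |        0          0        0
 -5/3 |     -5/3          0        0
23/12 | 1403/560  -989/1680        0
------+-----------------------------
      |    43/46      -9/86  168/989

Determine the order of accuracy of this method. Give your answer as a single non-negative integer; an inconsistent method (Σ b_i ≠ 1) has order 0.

3

b = (43/46, -9/86, 168/989)
c = (0, -5/3, 23/12)
Ac = (0, 0, 989/1008)
Σ b_i: 43/46·1 + (-9/86)·1 + 168/989·1 = 1 ✓
b·c: (-9/86)·(-5/3) + 168/989·23/12 = 1/2 ✓
b·c²: (-9/86)·25/9 + 168/989·529/144 = 1/3 ✓
b·Ac: 168/989·989/1008 = 1/6 ✓; 3 stages ⇒ order 3.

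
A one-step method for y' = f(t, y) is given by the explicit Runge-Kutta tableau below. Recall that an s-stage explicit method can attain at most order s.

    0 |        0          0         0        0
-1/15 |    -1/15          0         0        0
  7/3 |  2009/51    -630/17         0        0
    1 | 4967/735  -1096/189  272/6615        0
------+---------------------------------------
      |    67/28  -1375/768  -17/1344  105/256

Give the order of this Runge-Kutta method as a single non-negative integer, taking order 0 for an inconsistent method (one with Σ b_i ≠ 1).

b = (67/28, -1375/768, -17/1344, 105/256)
c = (0, -1/15, 7/3, 1)
Ac = (0, 0, 42/17, 152/315)
Σ b_i: 67/28·1 + (-1375/768)·1 + (-17/1344)·1 + 105/256·1 = 1 ✓
b·c: (-1375/768)·(-1/15) + (-17/1344)·7/3 + 105/256·1 = 1/2 ✓
b·c²: (-1375/768)·1/225 + (-17/1344)·49/9 + 105/256·1 = 1/3 ✓
b·Ac: (-17/1344)·42/17 + 105/256·152/315 = 1/6 ✓
b·c³: (-1375/768)·(-1/3375) + (-17/1344)·343/27 + 105/256·1 = 1/4 ✓
b·(c∘Ac): (-17/1344)·98/17 + 105/256·152/315 = 1/8 ✓
b·Ac²: (-17/1344)·(-14/85) + 105/256·104/525 = 1/12 ✓
b·A²c: 105/256·32/315 = 1/24 ✓; 4 stages ⇒ order 4.

4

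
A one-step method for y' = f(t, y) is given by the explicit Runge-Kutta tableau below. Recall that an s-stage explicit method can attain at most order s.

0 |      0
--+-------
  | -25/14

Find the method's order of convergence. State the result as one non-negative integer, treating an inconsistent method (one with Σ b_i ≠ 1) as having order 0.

0

b = (-25/14)
c = (0)
Σ b_i: (-25/14)·1 = -25/14 ≠ 1 ⇒ order 0.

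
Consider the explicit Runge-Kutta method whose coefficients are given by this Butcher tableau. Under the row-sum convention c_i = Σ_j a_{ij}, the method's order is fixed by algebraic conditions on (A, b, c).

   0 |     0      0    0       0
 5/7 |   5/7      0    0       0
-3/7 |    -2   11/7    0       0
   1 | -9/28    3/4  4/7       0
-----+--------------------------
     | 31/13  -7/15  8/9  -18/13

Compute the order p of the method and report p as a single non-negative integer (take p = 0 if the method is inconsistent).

b = (31/13, -7/15, 8/9, -18/13)
c = (0, 5/7, -3/7, 1)
Ac = (0, 0, 55/49, 57/196)
Σ b_i: 31/13·1 + (-7/15)·1 + 8/9·1 + (-18/13)·1 = 64/45 ≠ 1 ⇒ order 0.

0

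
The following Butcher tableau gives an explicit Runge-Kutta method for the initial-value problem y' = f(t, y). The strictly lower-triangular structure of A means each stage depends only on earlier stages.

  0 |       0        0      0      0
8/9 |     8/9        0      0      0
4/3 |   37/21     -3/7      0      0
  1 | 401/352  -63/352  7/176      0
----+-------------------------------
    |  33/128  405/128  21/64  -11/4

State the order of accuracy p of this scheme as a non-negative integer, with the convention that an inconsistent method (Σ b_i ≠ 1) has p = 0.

4

b = (33/128, 405/128, 21/64, -11/4)
c = (0, 8/9, 4/3, 1)
Ac = (0, 0, -8/21, -7/66)
Σ b_i: 33/128·1 + 405/128·1 + 21/64·1 + (-11/4)·1 = 1 ✓
b·c: 405/128·8/9 + 21/64·4/3 + (-11/4)·1 = 1/2 ✓
b·c²: 405/128·64/81 + 21/64·16/9 + (-11/4)·1 = 1/3 ✓
b·Ac: 21/64·(-8/21) + (-11/4)·(-7/66) = 1/6 ✓
b·c³: 405/128·512/729 + 21/64·64/27 + (-11/4)·1 = 1/4 ✓
b·(c∘Ac): 21/64·(-32/63) + (-11/4)·(-7/66) = 1/8 ✓
b·Ac²: 21/64·(-64/189) + (-11/4)·(-7/99) = 1/12 ✓
b·A²c: (-11/4)·(-1/66) = 1/24 ✓; 4 stages ⇒ order 4.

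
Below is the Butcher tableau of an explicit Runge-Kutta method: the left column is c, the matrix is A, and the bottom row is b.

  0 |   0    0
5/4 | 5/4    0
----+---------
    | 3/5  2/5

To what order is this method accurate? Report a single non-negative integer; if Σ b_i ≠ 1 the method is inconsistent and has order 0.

b = (3/5, 2/5)
c = (0, 5/4)
Σ b_i: 3/5·1 + 2/5·1 = 1 ✓
b·c: 2/5·5/4 = 1/2 ✓; 2 stages ⇒ order 2.

2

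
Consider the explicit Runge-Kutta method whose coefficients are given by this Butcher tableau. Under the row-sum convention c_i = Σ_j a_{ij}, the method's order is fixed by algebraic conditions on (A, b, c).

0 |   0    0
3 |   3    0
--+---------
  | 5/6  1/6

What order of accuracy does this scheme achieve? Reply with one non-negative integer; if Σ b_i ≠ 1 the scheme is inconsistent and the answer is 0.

b = (5/6, 1/6)
c = (0, 3)
Σ b_i: 5/6·1 + 1/6·1 = 1 ✓
b·c: 1/6·3 = 1/2 ✓; 2 stages ⇒ order 2.

2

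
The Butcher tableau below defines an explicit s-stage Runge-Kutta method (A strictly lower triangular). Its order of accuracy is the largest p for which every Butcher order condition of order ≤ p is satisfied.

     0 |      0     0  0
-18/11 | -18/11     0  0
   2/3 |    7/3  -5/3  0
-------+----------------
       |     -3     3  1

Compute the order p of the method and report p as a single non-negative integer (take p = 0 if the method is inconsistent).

1

b = (-3, 3, 1)
c = (0, -18/11, 2/3)
Ac = (0, 0, 30/11)
Σ b_i: (-3)·1 + 3·1 + 1·1 = 1 ✓
b·c: 3·(-18/11) + 1·2/3 = -140/33 ≠ 1/2 ⇒ order 1.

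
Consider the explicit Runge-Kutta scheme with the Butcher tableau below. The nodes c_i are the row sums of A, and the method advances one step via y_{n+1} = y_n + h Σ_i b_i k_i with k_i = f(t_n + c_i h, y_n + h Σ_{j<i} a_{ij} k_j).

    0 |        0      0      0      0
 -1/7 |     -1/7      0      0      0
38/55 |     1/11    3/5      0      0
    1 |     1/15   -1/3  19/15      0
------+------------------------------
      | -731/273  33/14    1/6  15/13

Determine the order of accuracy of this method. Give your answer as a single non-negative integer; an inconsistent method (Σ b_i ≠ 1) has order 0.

b = (-731/273, 33/14, 1/6, 15/13)
c = (0, -1/7, 38/55, 1)
Ac = (0, 0, -3/35, 5329/5775)
Σ b_i: (-731/273)·1 + 33/14·1 + 1/6·1 + 15/13·1 = 1 ✓
b·c: 33/14·(-1/7) + 1/6·38/55 + 15/13·1 = 195971/210210 ≠ 1/2 ⇒ order 1.

1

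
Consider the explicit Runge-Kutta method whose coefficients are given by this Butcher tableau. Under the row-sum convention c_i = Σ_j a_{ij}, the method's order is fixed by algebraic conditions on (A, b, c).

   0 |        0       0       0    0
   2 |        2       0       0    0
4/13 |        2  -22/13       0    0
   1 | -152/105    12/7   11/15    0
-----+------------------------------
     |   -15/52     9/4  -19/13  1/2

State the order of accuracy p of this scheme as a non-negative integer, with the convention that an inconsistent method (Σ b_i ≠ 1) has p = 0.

b = (-15/52, 9/4, -19/13, 1/2)
c = (0, 2, 4/13, 1)
Ac = (0, 0, -44/13, 4988/1365)
Σ b_i: (-15/52)·1 + 9/4·1 + (-19/13)·1 + 1/2·1 = 1 ✓
b·c: 9/4·2 + (-19/13)·4/13 + 1/2·1 = 769/169 ≠ 1/2 ⇒ order 1.

1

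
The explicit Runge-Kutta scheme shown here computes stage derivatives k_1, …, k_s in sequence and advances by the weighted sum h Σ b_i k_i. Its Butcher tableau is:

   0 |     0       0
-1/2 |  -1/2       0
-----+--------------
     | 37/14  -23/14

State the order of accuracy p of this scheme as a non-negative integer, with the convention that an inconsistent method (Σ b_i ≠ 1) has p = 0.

b = (37/14, -23/14)
c = (0, -1/2)
Σ b_i: 37/14·1 + (-23/14)·1 = 1 ✓
b·c: (-23/14)·(-1/2) = 23/28 ≠ 1/2 ⇒ order 1.

1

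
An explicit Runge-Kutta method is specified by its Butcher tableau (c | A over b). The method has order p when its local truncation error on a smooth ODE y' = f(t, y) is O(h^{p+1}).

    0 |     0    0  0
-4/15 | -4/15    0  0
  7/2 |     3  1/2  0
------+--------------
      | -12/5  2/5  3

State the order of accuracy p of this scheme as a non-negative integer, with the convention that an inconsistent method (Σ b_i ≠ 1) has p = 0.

1

b = (-12/5, 2/5, 3)
c = (0, -4/15, 7/2)
Ac = (0, 0, -2/15)
Σ b_i: (-12/5)·1 + 2/5·1 + 3·1 = 1 ✓
b·c: 2/5·(-4/15) + 3·7/2 = 1559/150 ≠ 1/2 ⇒ order 1.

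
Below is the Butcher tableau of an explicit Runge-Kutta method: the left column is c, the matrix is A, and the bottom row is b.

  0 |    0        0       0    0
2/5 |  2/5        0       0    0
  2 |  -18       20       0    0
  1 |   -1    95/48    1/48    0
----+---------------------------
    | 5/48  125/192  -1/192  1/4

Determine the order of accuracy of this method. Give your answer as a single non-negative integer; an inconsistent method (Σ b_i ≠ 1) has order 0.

b = (5/48, 125/192, -1/192, 1/4)
c = (0, 2/5, 2, 1)
Ac = (0, 0, 8, 5/6)
Σ b_i: 5/48·1 + 125/192·1 + (-1/192)·1 + 1/4·1 = 1 ✓
b·c: 125/192·2/5 + (-1/192)·2 + 1/4·1 = 1/2 ✓
b·c²: 125/192·4/25 + (-1/192)·4 + 1/4·1 = 1/3 ✓
b·Ac: (-1/192)·8 + 1/4·5/6 = 1/6 ✓
b·c³: 125/192·8/125 + (-1/192)·8 + 1/4·1 = 1/4 ✓
b·(c∘Ac): (-1/192)·16 + 1/4·5/6 = 1/8 ✓
b·Ac²: (-1/192)·16/5 + 1/4·2/5 = 1/12 ✓
b·A²c: 1/4·1/6 = 1/24 ✓; 4 stages ⇒ order 4.

4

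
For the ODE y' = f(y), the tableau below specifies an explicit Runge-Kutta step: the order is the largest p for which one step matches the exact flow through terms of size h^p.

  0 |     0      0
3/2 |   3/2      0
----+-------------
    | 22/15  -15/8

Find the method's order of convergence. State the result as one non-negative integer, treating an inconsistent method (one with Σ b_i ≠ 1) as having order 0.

b = (22/15, -15/8)
c = (0, 3/2)
Σ b_i: 22/15·1 + (-15/8)·1 = -49/120 ≠ 1 ⇒ order 0.

0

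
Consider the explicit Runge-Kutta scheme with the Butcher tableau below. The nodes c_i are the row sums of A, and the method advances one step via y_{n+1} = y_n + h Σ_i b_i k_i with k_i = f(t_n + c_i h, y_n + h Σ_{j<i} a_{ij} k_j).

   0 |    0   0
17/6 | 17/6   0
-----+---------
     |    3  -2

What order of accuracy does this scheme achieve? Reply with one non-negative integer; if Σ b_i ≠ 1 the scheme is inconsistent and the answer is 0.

1

b = (3, -2)
c = (0, 17/6)
Σ b_i: 3·1 + (-2)·1 = 1 ✓
b·c: (-2)·17/6 = -17/3 ≠ 1/2 ⇒ order 1.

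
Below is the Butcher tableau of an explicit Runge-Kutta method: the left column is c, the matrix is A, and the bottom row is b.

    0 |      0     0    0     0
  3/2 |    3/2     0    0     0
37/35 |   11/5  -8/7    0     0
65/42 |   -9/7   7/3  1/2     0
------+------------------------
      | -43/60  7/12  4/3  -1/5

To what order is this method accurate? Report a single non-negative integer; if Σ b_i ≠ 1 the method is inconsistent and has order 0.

b = (-43/60, 7/12, 4/3, -1/5)
c = (0, 3/2, 37/35, 65/42)
Ac = (0, 0, -12/7, 141/35)
Σ b_i: (-43/60)·1 + 7/12·1 + 4/3·1 + (-1/5)·1 = 1 ✓
b·c: 7/12·3/2 + 4/3·37/35 + (-1/5)·65/42 = 79/40 ≠ 1/2 ⇒ order 1.

1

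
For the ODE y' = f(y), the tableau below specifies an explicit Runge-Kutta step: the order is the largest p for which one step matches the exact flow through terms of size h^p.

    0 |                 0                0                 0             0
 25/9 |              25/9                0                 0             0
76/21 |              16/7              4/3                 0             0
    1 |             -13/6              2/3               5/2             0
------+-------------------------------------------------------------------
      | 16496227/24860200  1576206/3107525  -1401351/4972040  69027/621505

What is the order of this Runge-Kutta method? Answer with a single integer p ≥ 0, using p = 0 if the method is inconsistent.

b = (16496227/24860200, 1576206/3107525, -1401351/4972040, 69027/621505)
c = (0, 25/9, 76/21, 1)
Ac = (0, 0, 100/27, 2060/189)
Σ b_i: 16496227/24860200·1 + 1576206/3107525·1 + (-1401351/4972040)·1 + 69027/621505·1 = 1 ✓
b·c: 1576206/3107525·25/9 + (-1401351/4972040)·76/21 + 69027/621505·1 = 1/2 ✓
b·c²: 1576206/3107525·625/81 + (-1401351/4972040)·5776/441 + 69027/621505·1 = 1/3 ✓
b·Ac: (-1401351/4972040)·100/27 + 69027/621505·2060/189 = 1/6 ✓
b·c³: 1576206/3107525·15625/729 + (-1401351/4972040)·438976/9261 + 69027/621505·1 = -55843895/23492889 ≠ 1/4 ⇒ order 3.
b·(c∘Ac): (-1401351/4972040)·7600/567 + 69027/621505·2060/189 = -8616158/3356127 ≠ 1/8
b·Ac²: (-1401351/4972040)·2500/243 + 69027/621505·451130/11907 = 61472783/46985778 ≠ 1/12
b·A²c: 69027/621505·250/27 = 1150450/1118709 ≠ 1/24

3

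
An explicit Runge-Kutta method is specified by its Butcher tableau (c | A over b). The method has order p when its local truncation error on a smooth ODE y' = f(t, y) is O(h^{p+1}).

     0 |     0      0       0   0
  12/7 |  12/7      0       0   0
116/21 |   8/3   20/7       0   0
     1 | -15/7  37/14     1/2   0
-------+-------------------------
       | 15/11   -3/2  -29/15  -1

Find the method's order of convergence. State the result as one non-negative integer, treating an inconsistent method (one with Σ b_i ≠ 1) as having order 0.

0

b = (15/11, -3/2, -29/15, -1)
c = (0, 12/7, 116/21, 1)
Ac = (0, 0, 240/49, 1072/147)
Σ b_i: 15/11·1 + (-3/2)·1 + (-29/15)·1 + (-1)·1 = -1013/330 ≠ 1 ⇒ order 0.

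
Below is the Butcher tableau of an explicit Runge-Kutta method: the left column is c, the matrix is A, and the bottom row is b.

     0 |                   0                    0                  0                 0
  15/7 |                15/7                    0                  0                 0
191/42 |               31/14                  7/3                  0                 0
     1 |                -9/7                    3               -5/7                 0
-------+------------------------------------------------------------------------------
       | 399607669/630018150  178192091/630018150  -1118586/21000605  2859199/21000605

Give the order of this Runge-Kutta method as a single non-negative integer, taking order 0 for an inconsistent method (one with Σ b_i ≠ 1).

3

b = (399607669/630018150, 178192091/630018150, -1118586/21000605, 2859199/21000605)
c = (0, 15/7, 191/42, 1)
Ac = (0, 0, 5, 935/294)
Σ b_i: 399607669/630018150·1 + 178192091/630018150·1 + (-1118586/21000605)·1 + 2859199/21000605·1 = 1 ✓
b·c: 178192091/630018150·15/7 + (-1118586/21000605)·191/42 + 2859199/21000605·1 = 1/2 ✓
b·c²: 178192091/630018150·225/49 + (-1118586/21000605)·36481/1764 + 2859199/21000605·1 = 1/3 ✓
b·Ac: (-1118586/21000605)·5 + 2859199/21000605·935/294 = 1/6 ✓
b·c³: 178192091/630018150·3375/343 + (-1118586/21000605)·6967871/74088 + 2859199/21000605·1 = -77434828657/37045067220 ≠ 1/4 ⇒ order 3.
b·(c∘Ac): (-1118586/21000605)·955/42 + 2859199/21000605·935/294 = -19609781/25200726 ≠ 1/8
b·Ac²: (-1118586/21000605)·75/7 + 2859199/21000605·(-12305/12348) = -747638251/1058430492 ≠ 1/12
b·A²c: 2859199/21000605·(-25/7) = -2042285/4200121 ≠ 1/24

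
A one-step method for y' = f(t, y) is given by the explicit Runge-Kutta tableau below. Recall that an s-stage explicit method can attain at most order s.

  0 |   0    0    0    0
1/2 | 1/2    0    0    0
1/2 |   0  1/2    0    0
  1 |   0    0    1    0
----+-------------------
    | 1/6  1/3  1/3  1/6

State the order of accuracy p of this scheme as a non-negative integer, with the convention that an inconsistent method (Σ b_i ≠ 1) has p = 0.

b = (1/6, 1/3, 1/3, 1/6)
c = (0, 1/2, 1/2, 1)
Ac = (0, 0, 1/4, 1/2)
Σ b_i: 1/6·1 + 1/3·1 + 1/3·1 + 1/6·1 = 1 ✓
b·c: 1/3·1/2 + 1/3·1/2 + 1/6·1 = 1/2 ✓
b·c²: 1/3·1/4 + 1/3·1/4 + 1/6·1 = 1/3 ✓
b·Ac: 1/3·1/4 + 1/6·1/2 = 1/6 ✓
b·c³: 1/3·1/8 + 1/3·1/8 + 1/6·1 = 1/4 ✓
b·(c∘Ac): 1/3·1/8 + 1/6·1/2 = 1/8 ✓
b·Ac²: 1/3·1/8 + 1/6·1/4 = 1/12 ✓
b·A²c: 1/6·1/4 = 1/24 ✓; 4 stages ⇒ order 4.

4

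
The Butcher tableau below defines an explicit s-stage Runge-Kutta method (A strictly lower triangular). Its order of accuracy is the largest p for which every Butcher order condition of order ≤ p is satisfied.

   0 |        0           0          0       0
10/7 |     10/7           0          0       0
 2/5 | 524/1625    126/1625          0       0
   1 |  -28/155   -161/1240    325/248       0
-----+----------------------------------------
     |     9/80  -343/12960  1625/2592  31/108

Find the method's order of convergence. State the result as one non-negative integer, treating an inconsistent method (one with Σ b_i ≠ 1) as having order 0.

b = (9/80, -343/12960, 1625/2592, 31/108)
c = (0, 10/7, 2/5, 1)
Ac = (0, 0, 36/325, 21/62)
Σ b_i: 9/80·1 + (-343/12960)·1 + 1625/2592·1 + 31/108·1 = 1 ✓
b·c: (-343/12960)·10/7 + 1625/2592·2/5 + 31/108·1 = 1/2 ✓
b·c²: (-343/12960)·100/49 + 1625/2592·4/25 + 31/108·1 = 1/3 ✓
b·Ac: 1625/2592·36/325 + 31/108·21/62 = 1/6 ✓
b·c³: (-343/12960)·1000/343 + 1625/2592·8/125 + 31/108·1 = 1/4 ✓
b·(c∘Ac): 1625/2592·72/1625 + 31/108·21/62 = 1/8 ✓
b·Ac²: 1625/2592·72/455 + 31/108·(-12/217) = 1/12 ✓
b·A²c: 31/108·9/62 = 1/24 ✓; 4 stages ⇒ order 4.

4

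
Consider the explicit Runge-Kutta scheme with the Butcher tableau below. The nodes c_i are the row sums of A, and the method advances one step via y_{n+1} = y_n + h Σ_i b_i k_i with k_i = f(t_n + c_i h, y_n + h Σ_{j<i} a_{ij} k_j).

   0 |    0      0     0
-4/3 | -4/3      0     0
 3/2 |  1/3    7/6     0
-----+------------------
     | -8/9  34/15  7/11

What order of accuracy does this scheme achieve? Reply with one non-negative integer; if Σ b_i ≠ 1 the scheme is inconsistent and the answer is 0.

b = (-8/9, 34/15, 7/11)
c = (0, -4/3, 3/2)
Ac = (0, 0, -14/9)
Σ b_i: (-8/9)·1 + 34/15·1 + 7/11·1 = 997/495 ≠ 1 ⇒ order 0.

0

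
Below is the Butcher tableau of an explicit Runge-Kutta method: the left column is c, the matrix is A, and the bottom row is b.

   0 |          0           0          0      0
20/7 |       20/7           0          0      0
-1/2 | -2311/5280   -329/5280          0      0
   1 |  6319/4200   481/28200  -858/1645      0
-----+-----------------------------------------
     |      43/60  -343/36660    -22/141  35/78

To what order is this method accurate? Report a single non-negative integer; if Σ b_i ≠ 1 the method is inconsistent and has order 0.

4

b = (43/60, -343/36660, -22/141, 35/78)
c = (0, 20/7, -1/2, 1)
Ac = (0, 0, -47/264, 13/42)
Σ b_i: 43/60·1 + (-343/36660)·1 + (-22/141)·1 + 35/78·1 = 1 ✓
b·c: (-343/36660)·20/7 + (-22/141)·(-1/2) + 35/78·1 = 1/2 ✓
b·c²: (-343/36660)·400/49 + (-22/141)·1/4 + 35/78·1 = 1/3 ✓
b·Ac: (-22/141)·(-47/264) + 35/78·13/42 = 1/6 ✓
b·c³: (-343/36660)·8000/343 + (-22/141)·(-1/8) + 35/78·1 = 1/4 ✓
b·(c∘Ac): (-22/141)·47/528 + 35/78·13/42 = 1/8 ✓
b·Ac²: (-22/141)·(-235/462) + 35/78·13/1470 = 1/12 ✓
b·A²c: 35/78·13/140 = 1/24 ✓; 4 stages ⇒ order 4.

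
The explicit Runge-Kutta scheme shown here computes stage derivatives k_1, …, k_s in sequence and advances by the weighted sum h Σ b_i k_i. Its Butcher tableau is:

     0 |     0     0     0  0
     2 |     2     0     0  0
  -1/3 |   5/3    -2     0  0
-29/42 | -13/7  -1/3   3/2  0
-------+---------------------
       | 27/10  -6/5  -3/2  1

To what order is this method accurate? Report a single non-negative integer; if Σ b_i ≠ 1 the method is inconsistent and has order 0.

b = (27/10, -6/5, -3/2, 1)
c = (0, 2, -1/3, -29/42)
Ac = (0, 0, -4, -7/6)
Σ b_i: 27/10·1 + (-6/5)·1 + (-3/2)·1 + 1·1 = 1 ✓
b·c: (-6/5)·2 + (-3/2)·(-1/3) + 1·(-29/42) = -272/105 ≠ 1/2 ⇒ order 1.

1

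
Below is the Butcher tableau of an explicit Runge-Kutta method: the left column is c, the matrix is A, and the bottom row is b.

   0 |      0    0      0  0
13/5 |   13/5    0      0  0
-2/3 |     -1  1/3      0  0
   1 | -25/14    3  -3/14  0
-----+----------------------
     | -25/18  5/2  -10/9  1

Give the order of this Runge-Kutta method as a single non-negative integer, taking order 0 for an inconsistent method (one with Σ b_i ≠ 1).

1

b = (-25/18, 5/2, -10/9, 1)
c = (0, 13/5, -2/3, 1)
Ac = (0, 0, 13/15, 278/35)
Σ b_i: (-25/18)·1 + 5/2·1 + (-10/9)·1 + 1·1 = 1 ✓
b·c: 5/2·13/5 + (-10/9)·(-2/3) + 1·1 = 445/54 ≠ 1/2 ⇒ order 1.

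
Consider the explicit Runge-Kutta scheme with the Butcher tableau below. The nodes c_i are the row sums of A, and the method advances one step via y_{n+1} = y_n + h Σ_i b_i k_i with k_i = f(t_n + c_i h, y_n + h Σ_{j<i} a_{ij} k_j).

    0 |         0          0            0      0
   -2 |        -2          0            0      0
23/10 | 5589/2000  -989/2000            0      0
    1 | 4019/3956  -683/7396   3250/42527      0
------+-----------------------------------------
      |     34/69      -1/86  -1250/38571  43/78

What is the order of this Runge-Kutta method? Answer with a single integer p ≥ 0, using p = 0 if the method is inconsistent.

b = (34/69, -1/86, -1250/38571, 43/78)
c = (0, -2, 23/10, 1)
Ac = (0, 0, 989/1000, 31/86)
Σ b_i: 34/69·1 + (-1/86)·1 + (-1250/38571)·1 + 43/78·1 = 1 ✓
b·c: (-1/86)·(-2) + (-1250/38571)·23/10 + 43/78·1 = 1/2 ✓
b·c²: (-1/86)·4 + (-1250/38571)·529/100 + 43/78·1 = 1/3 ✓
b·Ac: (-1250/38571)·989/1000 + 43/78·31/86 = 1/6 ✓
b·c³: (-1/86)·(-8) + (-1250/38571)·12167/1000 + 43/78·1 = 1/4 ✓
b·(c∘Ac): (-1250/38571)·22747/10000 + 43/78·31/86 = 1/8 ✓
b·Ac²: (-1250/38571)·(-989/500) + 43/78·3/86 = 1/12 ✓
b·A²c: 43/78·13/172 = 1/24 ✓; 4 stages ⇒ order 4.

4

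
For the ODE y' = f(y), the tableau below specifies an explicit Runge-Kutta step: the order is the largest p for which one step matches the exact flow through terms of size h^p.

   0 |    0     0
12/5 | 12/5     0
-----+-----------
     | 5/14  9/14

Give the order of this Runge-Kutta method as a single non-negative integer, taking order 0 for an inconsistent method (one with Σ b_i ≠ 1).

b = (5/14, 9/14)
c = (0, 12/5)
Σ b_i: 5/14·1 + 9/14·1 = 1 ✓
b·c: 9/14·12/5 = 54/35 ≠ 1/2 ⇒ order 1.

1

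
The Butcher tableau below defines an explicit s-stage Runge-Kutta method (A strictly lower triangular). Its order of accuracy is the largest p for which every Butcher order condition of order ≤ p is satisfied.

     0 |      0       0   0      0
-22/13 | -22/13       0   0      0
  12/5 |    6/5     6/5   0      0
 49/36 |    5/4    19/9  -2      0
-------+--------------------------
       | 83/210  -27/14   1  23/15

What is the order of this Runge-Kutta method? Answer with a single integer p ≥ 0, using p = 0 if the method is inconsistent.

1

b = (83/210, -27/14, 1, 23/15)
c = (0, -22/13, 12/5, 49/36)
Ac = (0, 0, -132/65, -4898/585)
Σ b_i: 83/210·1 + (-27/14)·1 + 1·1 + 23/15·1 = 1 ✓
b·c: (-27/14)·(-22/13) + 1·12/5 + 23/15·49/36 = 380873/49140 ≠ 1/2 ⇒ order 1.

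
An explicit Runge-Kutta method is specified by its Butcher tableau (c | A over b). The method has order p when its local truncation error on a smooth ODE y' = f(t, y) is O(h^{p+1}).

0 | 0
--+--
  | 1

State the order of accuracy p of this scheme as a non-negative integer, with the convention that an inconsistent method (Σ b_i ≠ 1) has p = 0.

1

b = (1)
c = (0)
Σ b_i: 1·1 = 1 ✓; 1 stage ⇒ order 1.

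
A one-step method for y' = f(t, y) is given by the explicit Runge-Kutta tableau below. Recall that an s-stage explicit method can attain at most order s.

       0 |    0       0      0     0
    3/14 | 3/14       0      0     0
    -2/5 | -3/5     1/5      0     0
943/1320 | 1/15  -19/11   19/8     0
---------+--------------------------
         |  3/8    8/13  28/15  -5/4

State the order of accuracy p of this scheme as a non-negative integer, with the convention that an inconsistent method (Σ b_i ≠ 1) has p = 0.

b = (3/8, 8/13, 28/15, -5/4)
c = (0, 3/14, -2/5, 943/1320)
Ac = (0, 0, 3/70, -2033/1540)
Σ b_i: 3/8·1 + 8/13·1 + 28/15·1 + (-5/4)·1 = 2507/1560 ≠ 1 ⇒ order 0.

0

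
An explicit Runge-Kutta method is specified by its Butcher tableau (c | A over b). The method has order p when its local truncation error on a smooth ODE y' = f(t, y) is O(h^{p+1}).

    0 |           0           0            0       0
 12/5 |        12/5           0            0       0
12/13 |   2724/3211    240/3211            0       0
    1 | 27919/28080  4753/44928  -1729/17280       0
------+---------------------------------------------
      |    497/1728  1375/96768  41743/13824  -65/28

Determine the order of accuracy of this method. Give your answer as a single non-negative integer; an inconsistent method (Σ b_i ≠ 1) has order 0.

4

b = (497/1728, 1375/96768, 41743/13824, -65/28)
c = (0, 12/5, 12/13, 1)
Ac = (0, 0, 576/3211, 21/130)
Σ b_i: 497/1728·1 + 1375/96768·1 + 41743/13824·1 + (-65/28)·1 = 1 ✓
b·c: 1375/96768·12/5 + 41743/13824·12/13 + (-65/28)·1 = 1/2 ✓
b·c²: 1375/96768·144/25 + 41743/13824·144/169 + (-65/28)·1 = 1/3 ✓
b·Ac: 41743/13824·576/3211 + (-65/28)·21/130 = 1/6 ✓
b·c³: 1375/96768·1728/125 + 41743/13824·1728/2197 + (-65/28)·1 = 1/4 ✓
b·(c∘Ac): 41743/13824·6912/41743 + (-65/28)·21/130 = 1/8 ✓
b·Ac²: 41743/13824·6912/16055 + (-65/28)·511/975 = 1/12 ✓
b·A²c: (-65/28)·(-7/390) = 1/24 ✓; 4 stages ⇒ order 4.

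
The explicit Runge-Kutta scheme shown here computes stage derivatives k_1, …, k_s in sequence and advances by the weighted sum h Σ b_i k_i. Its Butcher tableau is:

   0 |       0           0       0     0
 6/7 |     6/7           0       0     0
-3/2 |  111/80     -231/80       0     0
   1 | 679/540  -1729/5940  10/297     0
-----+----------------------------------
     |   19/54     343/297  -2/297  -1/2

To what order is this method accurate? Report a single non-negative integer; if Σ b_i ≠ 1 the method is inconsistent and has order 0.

4

b = (19/54, 343/297, -2/297, -1/2)
c = (0, 6/7, -3/2, 1)
Ac = (0, 0, -99/40, -3/10)
Σ b_i: 19/54·1 + 343/297·1 + (-2/297)·1 + (-1/2)·1 = 1 ✓
b·c: 343/297·6/7 + (-2/297)·(-3/2) + (-1/2)·1 = 1/2 ✓
b·c²: 343/297·36/49 + (-2/297)·9/4 + (-1/2)·1 = 1/3 ✓
b·Ac: (-2/297)·(-99/40) + (-1/2)·(-3/10) = 1/6 ✓
b·c³: 343/297·216/343 + (-2/297)·(-27/8) + (-1/2)·1 = 1/4 ✓
b·(c∘Ac): (-2/297)·297/80 + (-1/2)·(-3/10) = 1/8 ✓
b·Ac²: (-2/297)·(-297/140) + (-1/2)·(-29/210) = 1/12 ✓
b·A²c: (-1/2)·(-1/12) = 1/24 ✓; 4 stages ⇒ order 4.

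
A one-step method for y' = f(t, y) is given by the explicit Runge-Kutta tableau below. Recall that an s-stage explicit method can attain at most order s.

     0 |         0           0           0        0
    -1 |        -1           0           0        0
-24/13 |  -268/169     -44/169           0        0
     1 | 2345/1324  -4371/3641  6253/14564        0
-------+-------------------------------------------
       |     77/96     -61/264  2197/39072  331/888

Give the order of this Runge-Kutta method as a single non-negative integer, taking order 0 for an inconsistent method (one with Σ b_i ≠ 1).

4

b = (77/96, -61/264, 2197/39072, 331/888)
c = (0, -1, -24/13, 1)
Ac = (0, 0, 44/169, 135/331)
Σ b_i: 77/96·1 + (-61/264)·1 + 2197/39072·1 + 331/888·1 = 1 ✓
b·c: (-61/264)·(-1) + 2197/39072·(-24/13) + 331/888·1 = 1/2 ✓
b·c²: (-61/264)·1 + 2197/39072·576/169 + 331/888·1 = 1/3 ✓
b·Ac: 2197/39072·44/169 + 331/888·135/331 = 1/6 ✓
b·c³: (-61/264)·(-1) + 2197/39072·(-13824/2197) + 331/888·1 = 1/4 ✓
b·(c∘Ac): 2197/39072·(-1056/2197) + 331/888·135/331 = 1/8 ✓
b·Ac²: 2197/39072·(-44/169) + 331/888·87/331 = 1/12 ✓
b·A²c: 331/888·37/331 = 1/24 ✓; 4 stages ⇒ order 4.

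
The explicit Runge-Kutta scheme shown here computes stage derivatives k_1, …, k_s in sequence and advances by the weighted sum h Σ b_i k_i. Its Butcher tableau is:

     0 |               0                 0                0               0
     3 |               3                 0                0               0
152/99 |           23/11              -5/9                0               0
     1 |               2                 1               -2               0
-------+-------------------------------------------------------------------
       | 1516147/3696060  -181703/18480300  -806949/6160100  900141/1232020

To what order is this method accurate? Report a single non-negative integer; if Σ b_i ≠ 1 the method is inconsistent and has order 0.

b = (1516147/3696060, -181703/18480300, -806949/6160100, 900141/1232020)
c = (0, 3, 152/99, 1)
Ac = (0, 0, -5/3, -7/99)
Σ b_i: 1516147/3696060·1 + (-181703/18480300)·1 + (-806949/6160100)·1 + 900141/1232020·1 = 1 ✓
b·c: (-181703/18480300)·3 + (-806949/6160100)·152/99 + 900141/1232020·1 = 1/2 ✓
b·c²: (-181703/18480300)·9 + (-806949/6160100)·23104/9801 + 900141/1232020·1 = 1/3 ✓
b·Ac: (-806949/6160100)·(-5/3) + 900141/1232020·(-7/99) = 1/6 ✓
b·c³: (-181703/18480300)·27 + (-806949/6160100)·3511808/970299 + 900141/1232020·1 = -1639931/182954970 ≠ 1/4 ⇒ order 3.
b·(c∘Ac): (-806949/6160100)·(-760/297) + 900141/1232020·(-7/99) = 1048013/3696060 ≠ 1/8
b·Ac²: (-806949/6160100)·(-5) + 900141/1232020·42001/9801 = 138532513/36590994 ≠ 1/12
b·A²c: 900141/1232020·10/3 = 300047/123202 ≠ 1/24

3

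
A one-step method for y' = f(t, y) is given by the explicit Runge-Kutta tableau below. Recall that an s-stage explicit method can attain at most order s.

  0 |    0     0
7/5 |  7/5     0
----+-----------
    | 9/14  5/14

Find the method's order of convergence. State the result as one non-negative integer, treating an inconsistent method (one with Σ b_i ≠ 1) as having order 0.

b = (9/14, 5/14)
c = (0, 7/5)
Σ b_i: 9/14·1 + 5/14·1 = 1 ✓
b·c: 5/14·7/5 = 1/2 ✓; 2 stages ⇒ order 2.

2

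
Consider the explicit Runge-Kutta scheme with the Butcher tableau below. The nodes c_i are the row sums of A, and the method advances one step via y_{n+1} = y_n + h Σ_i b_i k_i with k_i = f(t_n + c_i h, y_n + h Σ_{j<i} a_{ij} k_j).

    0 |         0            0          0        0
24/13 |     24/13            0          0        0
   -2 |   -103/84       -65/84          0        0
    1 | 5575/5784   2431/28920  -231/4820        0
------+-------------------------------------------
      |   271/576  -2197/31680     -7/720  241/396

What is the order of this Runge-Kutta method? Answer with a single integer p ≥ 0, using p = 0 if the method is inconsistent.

4

b = (271/576, -2197/31680, -7/720, 241/396)
c = (0, 24/13, -2, 1)
Ac = (0, 0, -10/7, 121/482)
Σ b_i: 271/576·1 + (-2197/31680)·1 + (-7/720)·1 + 241/396·1 = 1 ✓
b·c: (-2197/31680)·24/13 + (-7/720)·(-2) + 241/396·1 = 1/2 ✓
b·c²: (-2197/31680)·576/169 + (-7/720)·4 + 241/396·1 = 1/3 ✓
b·Ac: (-7/720)·(-10/7) + 241/396·121/482 = 1/6 ✓
b·c³: (-2197/31680)·13824/2197 + (-7/720)·(-8) + 241/396·1 = 1/4 ✓
b·(c∘Ac): (-7/720)·20/7 + 241/396·121/482 = 1/8 ✓
b·Ac²: (-7/720)·(-240/91) + 241/396·297/3133 = 1/12 ✓
b·A²c: 241/396·33/482 = 1/24 ✓; 4 stages ⇒ order 4.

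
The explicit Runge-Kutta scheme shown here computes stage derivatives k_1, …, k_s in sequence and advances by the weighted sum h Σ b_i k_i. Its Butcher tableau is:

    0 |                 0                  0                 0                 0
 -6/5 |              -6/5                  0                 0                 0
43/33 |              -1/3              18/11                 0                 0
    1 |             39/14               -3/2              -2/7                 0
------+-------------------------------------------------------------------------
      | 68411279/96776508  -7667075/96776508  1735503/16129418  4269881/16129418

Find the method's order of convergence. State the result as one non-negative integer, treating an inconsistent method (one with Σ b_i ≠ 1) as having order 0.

3

b = (68411279/96776508, -7667075/96776508, 1735503/16129418, 4269881/16129418)
c = (0, -6/5, 43/33, 1)
Ac = (0, 0, -108/55, 1649/1155)
Σ b_i: 68411279/96776508·1 + (-7667075/96776508)·1 + 1735503/16129418·1 + 4269881/16129418·1 = 1 ✓
b·c: (-7667075/96776508)·(-6/5) + 1735503/16129418·43/33 + 4269881/16129418·1 = 1/2 ✓
b·c²: (-7667075/96776508)·36/25 + 1735503/16129418·1849/1089 + 4269881/16129418·1 = 1/3 ✓
b·Ac: 1735503/16129418·(-108/55) + 4269881/16129418·1649/1155 = 1/6 ✓
b·c³: (-7667075/96776508)·(-216/125) + 1735503/16129418·79507/35937 + 4269881/16129418·1 = 2553612071/3992030955 ≠ 1/4 ⇒ order 3.
b·(c∘Ac): 1735503/16129418·(-1548/605) + 4269881/16129418·1649/1155 = 4966621/48388254 ≠ 1/8
b·Ac²: 1735503/16129418·648/275 + 4269881/16129418·(-504092/190575) = -1783196018/3992030955 ≠ 1/12
b·A²c: 4269881/16129418·216/385 = 5988924/40323545 ≠ 1/24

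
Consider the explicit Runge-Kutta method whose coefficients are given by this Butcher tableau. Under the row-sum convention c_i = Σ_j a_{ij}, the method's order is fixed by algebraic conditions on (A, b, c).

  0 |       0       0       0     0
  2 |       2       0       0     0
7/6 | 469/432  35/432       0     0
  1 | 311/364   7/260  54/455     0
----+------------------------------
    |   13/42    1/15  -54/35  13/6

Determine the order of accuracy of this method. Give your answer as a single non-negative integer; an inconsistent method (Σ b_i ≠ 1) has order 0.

4

b = (13/42, 1/15, -54/35, 13/6)
c = (0, 2, 7/6, 1)
Ac = (0, 0, 35/216, 5/26)
Σ b_i: 13/42·1 + 1/15·1 + (-54/35)·1 + 13/6·1 = 1 ✓
b·c: 1/15·2 + (-54/35)·7/6 + 13/6·1 = 1/2 ✓
b·c²: 1/15·4 + (-54/35)·49/36 + 13/6·1 = 1/3 ✓
b·Ac: (-54/35)·35/216 + 13/6·5/26 = 1/6 ✓
b·c³: 1/15·8 + (-54/35)·343/216 + 13/6·1 = 1/4 ✓
b·(c∘Ac): (-54/35)·245/1296 + 13/6·5/26 = 1/8 ✓
b·Ac²: (-54/35)·35/108 + 13/6·7/26 = 1/12 ✓
b·A²c: 13/6·1/52 = 1/24 ✓; 4 stages ⇒ order 4.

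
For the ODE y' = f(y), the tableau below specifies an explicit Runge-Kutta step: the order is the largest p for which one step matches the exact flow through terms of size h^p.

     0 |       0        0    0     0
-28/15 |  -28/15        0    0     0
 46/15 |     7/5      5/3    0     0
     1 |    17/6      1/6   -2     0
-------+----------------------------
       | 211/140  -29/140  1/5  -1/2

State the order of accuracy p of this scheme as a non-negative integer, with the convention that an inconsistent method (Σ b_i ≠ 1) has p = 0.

b = (211/140, -29/140, 1/5, -1/2)
c = (0, -28/15, 46/15, 1)
Ac = (0, 0, -28/9, -58/9)
Σ b_i: 211/140·1 + (-29/140)·1 + 1/5·1 + (-1/2)·1 = 1 ✓
b·c: (-29/140)·(-28/15) + 1/5·46/15 + (-1/2)·1 = 1/2 ✓
b·c²: (-29/140)·784/225 + 1/5·2116/225 + (-1/2)·1 = 1483/2250 ≠ 1/3 ⇒ order 2.
b·Ac: 1/5·(-28/9) + (-1/2)·(-58/9) = 13/5 ≠ 1/6

2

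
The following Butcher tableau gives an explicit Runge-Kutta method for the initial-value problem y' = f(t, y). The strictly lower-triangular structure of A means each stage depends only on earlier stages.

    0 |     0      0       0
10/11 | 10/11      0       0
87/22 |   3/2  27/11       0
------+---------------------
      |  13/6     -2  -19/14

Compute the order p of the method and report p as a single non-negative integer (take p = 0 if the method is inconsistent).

0

b = (13/6, -2, -19/14)
c = (0, 10/11, 87/22)
Ac = (0, 0, 270/121)
Σ b_i: 13/6·1 + (-2)·1 + (-19/14)·1 = -25/21 ≠ 1 ⇒ order 0.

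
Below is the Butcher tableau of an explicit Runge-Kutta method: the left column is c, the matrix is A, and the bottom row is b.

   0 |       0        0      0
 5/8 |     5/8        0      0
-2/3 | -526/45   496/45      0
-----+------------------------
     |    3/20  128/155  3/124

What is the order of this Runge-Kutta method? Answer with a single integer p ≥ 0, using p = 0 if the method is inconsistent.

b = (3/20, 128/155, 3/124)
c = (0, 5/8, -2/3)
Ac = (0, 0, 62/9)
Σ b_i: 3/20·1 + 128/155·1 + 3/124·1 = 1 ✓
b·c: 128/155·5/8 + 3/124·(-2/3) = 1/2 ✓
b·c²: 128/155·25/64 + 3/124·4/9 = 1/3 ✓
b·Ac: 3/124·62/9 = 1/6 ✓; 3 stages ⇒ order 3.

3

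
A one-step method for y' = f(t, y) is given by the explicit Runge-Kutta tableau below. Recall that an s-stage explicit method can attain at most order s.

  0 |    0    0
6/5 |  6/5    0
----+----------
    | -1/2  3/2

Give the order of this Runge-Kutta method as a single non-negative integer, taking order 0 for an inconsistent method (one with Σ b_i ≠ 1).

1

b = (-1/2, 3/2)
c = (0, 6/5)
Σ b_i: (-1/2)·1 + 3/2·1 = 1 ✓
b·c: 3/2·6/5 = 9/5 ≠ 1/2 ⇒ order 1.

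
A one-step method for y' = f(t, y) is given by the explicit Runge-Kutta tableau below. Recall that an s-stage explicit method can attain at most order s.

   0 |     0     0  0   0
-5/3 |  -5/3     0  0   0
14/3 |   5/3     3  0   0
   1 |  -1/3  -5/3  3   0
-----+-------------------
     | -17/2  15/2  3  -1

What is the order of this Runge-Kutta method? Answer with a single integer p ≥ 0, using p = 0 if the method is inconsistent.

b = (-17/2, 15/2, 3, -1)
c = (0, -5/3, 14/3, 1)
Ac = (0, 0, -5, 151/9)
Σ b_i: (-17/2)·1 + 15/2·1 + 3·1 + (-1)·1 = 1 ✓
b·c: 15/2·(-5/3) + 3·14/3 + (-1)·1 = 1/2 ✓
b·c²: 15/2·25/9 + 3·196/9 + (-1)·1 = 511/6 ≠ 1/3 ⇒ order 2.
b·Ac: 3·(-5) + (-1)·151/9 = -286/9 ≠ 1/6

2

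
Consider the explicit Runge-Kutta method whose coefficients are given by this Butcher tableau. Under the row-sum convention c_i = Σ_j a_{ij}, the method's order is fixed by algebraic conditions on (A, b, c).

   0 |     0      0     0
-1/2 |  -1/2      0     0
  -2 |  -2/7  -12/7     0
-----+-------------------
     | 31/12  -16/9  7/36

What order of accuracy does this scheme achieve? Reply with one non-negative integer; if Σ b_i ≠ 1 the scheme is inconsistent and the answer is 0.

3

b = (31/12, -16/9, 7/36)
c = (0, -1/2, -2)
Ac = (0, 0, 6/7)
Σ b_i: 31/12·1 + (-16/9)·1 + 7/36·1 = 1 ✓
b·c: (-16/9)·(-1/2) + 7/36·(-2) = 1/2 ✓
b·c²: (-16/9)·1/4 + 7/36·4 = 1/3 ✓
b·Ac: 7/36·6/7 = 1/6 ✓; 3 stages ⇒ order 3.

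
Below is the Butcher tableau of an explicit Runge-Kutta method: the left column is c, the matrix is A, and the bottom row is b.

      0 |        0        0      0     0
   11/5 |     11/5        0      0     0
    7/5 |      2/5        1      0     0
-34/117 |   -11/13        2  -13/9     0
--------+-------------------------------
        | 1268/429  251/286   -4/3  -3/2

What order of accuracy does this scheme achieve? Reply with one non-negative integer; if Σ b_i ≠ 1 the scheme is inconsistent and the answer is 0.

2

b = (1268/429, 251/286, -4/3, -3/2)
c = (0, 11/5, 7/5, -34/117)
Ac = (0, 0, 11/5, 107/45)
Σ b_i: 1268/429·1 + 251/286·1 + (-4/3)·1 + (-3/2)·1 = 1 ✓
b·c: 251/286·11/5 + (-4/3)·7/5 + (-3/2)·(-34/117) = 1/2 ✓
b·c²: 251/286·121/25 + (-4/3)·49/25 + (-3/2)·1156/13689 = 343979/228150 ≠ 1/3 ⇒ order 2.
b·Ac: (-4/3)·11/5 + (-3/2)·107/45 = -13/2 ≠ 1/6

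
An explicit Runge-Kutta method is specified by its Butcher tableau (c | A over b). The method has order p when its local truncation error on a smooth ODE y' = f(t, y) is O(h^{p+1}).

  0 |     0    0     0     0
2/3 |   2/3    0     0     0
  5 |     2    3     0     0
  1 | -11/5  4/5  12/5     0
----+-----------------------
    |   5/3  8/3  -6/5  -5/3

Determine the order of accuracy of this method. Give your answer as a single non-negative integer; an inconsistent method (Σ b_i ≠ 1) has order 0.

0

b = (5/3, 8/3, -6/5, -5/3)
c = (0, 2/3, 5, 1)
Ac = (0, 0, 2, 188/15)
Σ b_i: 5/3·1 + 8/3·1 + (-6/5)·1 + (-5/3)·1 = 22/15 ≠ 1 ⇒ order 0.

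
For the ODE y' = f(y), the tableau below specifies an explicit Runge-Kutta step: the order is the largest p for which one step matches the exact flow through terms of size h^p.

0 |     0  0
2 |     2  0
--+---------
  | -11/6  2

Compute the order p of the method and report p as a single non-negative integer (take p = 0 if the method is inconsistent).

b = (-11/6, 2)
c = (0, 2)
Σ b_i: (-11/6)·1 + 2·1 = 1/6 ≠ 1 ⇒ order 0.

0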